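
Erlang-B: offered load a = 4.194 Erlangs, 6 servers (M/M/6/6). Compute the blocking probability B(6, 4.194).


B(c,a) = (a^c/c!) / Σ_{k=0}^{c} a^k/k!
a^6/6! = 7.558543
Σ terms (k=0..6): 1.00000 + 4.19400 + 8.79482 + 12.29516 + 12.89147 + 10.81337 + 7.55854 = 57.547352
B = 7.558543/57.547352 = 0.131345

Final: 0.131345


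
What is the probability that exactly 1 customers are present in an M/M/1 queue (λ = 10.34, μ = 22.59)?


ρ = 10.34/22.59 = 0.4577
P_n = (1−ρ)·ρ^n = (1 − 0.4577)·0.4577^1 = 0.5423·0.457725 = 0.248213

Final: 0.248213


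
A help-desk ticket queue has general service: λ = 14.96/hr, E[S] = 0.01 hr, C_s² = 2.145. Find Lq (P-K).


ρ = λ·E[S] = 14.96·0.01 = 0.1496
Lq = ρ²(1+C_s²)/(2(1−ρ)) = 0.02238·(1+2.145)/(2·0.8504)
= 0.02238·3.1450/1.7008 = 0.04138

Final: 0.04138


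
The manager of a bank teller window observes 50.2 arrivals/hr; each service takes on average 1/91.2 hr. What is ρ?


ρ = λ/μ = 50.2/91.2 = 0.5504

Final: 0.5504


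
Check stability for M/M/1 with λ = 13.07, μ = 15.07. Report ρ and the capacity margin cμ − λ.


Total capacity cμ = 1·15.07 = 15.07/hr
ρ = λ/(cμ) = 13.07/15.07 = 0.8673
Stable ⇔ ρ < 1: YES
Spare capacity = cμ − λ = 15.07 − 13.07 = 2.00/hr

Final: ρ = 0.8673; stable; margin = 2.00/hr


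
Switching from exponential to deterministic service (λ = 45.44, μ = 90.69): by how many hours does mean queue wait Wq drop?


ρ = 45.44/90.69 = 0.5010
Wq(M/M/1) = ρ/(μ−λ) = 0.5010/45.25 = 0.01107 hr
Wq(M/D/1) = ρ/(2(μ−λ)) = 0.005536 hr
Savings = 0.01107 − 0.005536 = 0.005536 hr

Final: 0.005536 hr


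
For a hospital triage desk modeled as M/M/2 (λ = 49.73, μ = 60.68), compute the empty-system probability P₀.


a = λ/μ = 49.73/60.68 = 0.8195; ρ = a/c = 0.4098
Σ_{k=0}^{1} a^k/k! (terms k=0..1) = 1.00000 + 0.81955 = 1.81955
Tail: a^2/(2!(1−ρ)) = 0.67165/(2·0.5902) = 0.56898
P₀ = 1/(1.81955 + 0.56898) = 1/2.38852 = 0.418669

Final: 0.418669


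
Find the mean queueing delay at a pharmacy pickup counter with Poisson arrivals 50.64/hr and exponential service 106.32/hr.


ρ = 50.64/106.32 = 0.4763
Wq = ρ/(μ−λ) = 0.4763/(106.32 − 50.64) = 0.4763/55.68 = 0.008554 hr

Final: 0.008554 hr


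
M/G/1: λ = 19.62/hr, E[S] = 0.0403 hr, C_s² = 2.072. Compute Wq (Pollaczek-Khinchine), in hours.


ρ = λ·E[S] = 19.62·0.0403 = 0.7907
E[S²] = E[S]²(1+C_s²) = 0.0403²·(1+2.072) = 0.004989
Wq = λ·E[S²]/(2(1−ρ)) = 19.62·0.004989/(2·0.2093) = 0.23383 hr

Final: 0.23383 hr


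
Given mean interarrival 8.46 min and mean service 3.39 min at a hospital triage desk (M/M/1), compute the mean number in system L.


λ = 60/8.46 = 7.0922 /hr
μ = 60/3.39 = 17.6991 /hr
ρ = λ/μ = 7.0922/17.6991 = 0.4007
L = ρ/(1−ρ) = 0.4007/0.5993 = 0.6686

Final: 0.6686


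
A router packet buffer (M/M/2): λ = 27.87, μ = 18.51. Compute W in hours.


a = 1.5057; ρ = 0.7528; P₀ = 0.141008
Lq = P₀·a^c·ρ/(c!(1−ρ)²) = 1.96973
Wq = Lq/λ = 1.96973/27.87 = 0.07068 hr
W = Wq + 1/μ = 0.07068 + 0.05402 = 0.12470 hr

Final: 0.12470 hr


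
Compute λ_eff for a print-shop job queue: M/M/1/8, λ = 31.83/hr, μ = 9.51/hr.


ρ = 3.3470; P_K = (1−ρ)ρ^8/(1−ρ^9) = 0.701239
λ_eff = λ(1 − P_K) = 31.83·(1 − 0.701239) = 31.83·0.298761 = 9.5096 /hr

Final: 9.5096 /hr


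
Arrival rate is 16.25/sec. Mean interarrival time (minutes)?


Mean interarrival time = 1/λ = 1/16.25 second = 0.06154 second
In minutes: 0.06154 × 0.0166667 = 0.001026 min

Final: 0.001026 min


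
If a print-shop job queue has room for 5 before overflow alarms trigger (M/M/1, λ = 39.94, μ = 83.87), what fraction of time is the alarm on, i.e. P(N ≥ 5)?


ρ = 39.94/83.87 = 0.4762
P(N ≥ n) = ρ^n = 0.4762^5 = 0.024491

Final: 0.024491


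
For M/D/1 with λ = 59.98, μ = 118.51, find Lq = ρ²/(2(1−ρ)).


ρ = 59.98/118.51 = 0.5061
M/D/1: Lq = ρ²/(2(1−ρ)) = 0.2562/(2·0.4939) = 0.25933

Final: 0.25933


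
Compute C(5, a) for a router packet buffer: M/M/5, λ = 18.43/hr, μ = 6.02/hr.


a = λ/μ = 3.0615; ρ = a/5 = 0.6123
P₀ = 0.043534 (from M/M/c formula)
C(c,a) = [a^c/(c!(1−ρ))]·P₀ = [268.93308/(120·0.3877)]·0.043534
= 5.78041·0.043534 = 0.251644

Final: 0.251644


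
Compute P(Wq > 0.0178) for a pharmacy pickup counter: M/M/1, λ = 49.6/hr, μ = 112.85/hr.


ρ = 49.6/112.85 = 0.4395
P(Wq > t) = ρ·e^{−(μ−λ)t} = 0.4395·e^{−1.1258}
= 0.4395·0.324377 = 0.142570

Final: 0.142570


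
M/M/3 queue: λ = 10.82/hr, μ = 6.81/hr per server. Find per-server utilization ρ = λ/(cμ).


ρ = λ/(cμ) = 10.82/(3·6.81) = 10.82/20.43 = 0.5296

Final: 0.5296


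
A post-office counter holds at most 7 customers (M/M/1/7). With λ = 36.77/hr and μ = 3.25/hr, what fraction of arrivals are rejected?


ρ = λ/μ = 36.77/3.25 = 11.3138
P_K = (1−ρ)ρ^K/(1−ρ^(K+1)) = (-10.3138·23728587.262001)/(1 − 268461585.730389)
= -244732998.468388/-268461584.730389 = 0.911613

Final: 0.911613


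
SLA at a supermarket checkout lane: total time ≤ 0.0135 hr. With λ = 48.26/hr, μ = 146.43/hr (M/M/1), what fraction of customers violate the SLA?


W ~ Exponential(μ−λ) for M/M/1.
μ − λ = 146.43 − 48.26 = 98.1700
P(W > t) = e^{−(μ−λ)t} = e^{−1.3253} = 0.265725

Final: 0.265725


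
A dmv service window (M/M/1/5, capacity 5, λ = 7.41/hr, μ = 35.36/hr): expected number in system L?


ρ = 7.41/35.36 = 0.2096
L = ρ[1 − (K+1)ρ^K + Kρ^(K+1)] / [(1−ρ)(1−ρ^(K+1))]
Numerator: 0.2096·(1 − 6·0.0004041 + 5·0.00008469) = 0.209139
Denominator: (0.7904)·(0.999915) = 0.790374
L = 0.209139/0.790374 = 0.2646

Final: 0.2646


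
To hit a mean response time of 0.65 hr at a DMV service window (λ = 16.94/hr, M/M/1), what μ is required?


W = 1/(μ−λ) ⇒ μ − λ = 1/W = 1/0.65 = 1.5385
μ = λ + 1/W = 16.94 + 1.5385 = 18.4785 per hr

Final: 18.4785 /hr


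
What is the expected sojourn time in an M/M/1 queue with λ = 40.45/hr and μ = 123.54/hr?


W = 1/(μ−λ) = 1/(123.54 − 40.45) = 1/83.09 = 0.01204 hr

Final: 0.01204 hr


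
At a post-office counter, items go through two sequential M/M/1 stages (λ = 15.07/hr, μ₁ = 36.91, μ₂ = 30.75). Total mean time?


Each node sees arrival rate λ = 15.07/hr (tandem ⇒ throughput preserved).
W₁ = 1/(μ₁−λ) = 1/(36.91−15.07) = 0.04579 hr
W₂ = 1/(μ₂−λ) = 1/(30.75−15.07) = 0.06378 hr
W_total = W₁ + W₂ = 0.04579 + 0.06378 = 0.10956 hr

Final: 0.10956 hr


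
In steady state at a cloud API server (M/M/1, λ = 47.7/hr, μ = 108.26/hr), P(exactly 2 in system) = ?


ρ = 47.7/108.26 = 0.4406
P_n = (1−ρ)·ρ^n = (1 − 0.4406)·0.4406^2 = 0.5594·0.194134 = 0.108597

Final: 0.108597


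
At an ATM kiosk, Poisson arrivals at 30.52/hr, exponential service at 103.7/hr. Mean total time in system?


W = 1/(μ−λ) = 1/(103.7 − 30.52) = 1/73.18 = 0.01366 hr

Final: 0.01366 hr


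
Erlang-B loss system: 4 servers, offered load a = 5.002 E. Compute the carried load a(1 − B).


B(4,5.002) = 0.398501 (Erlang-B)
Carried load = a(1 − B) = 5.002·(1 − 0.398501) = 5.002·0.601499 = 3.0087 E

Final: 3.0087 Erlangs


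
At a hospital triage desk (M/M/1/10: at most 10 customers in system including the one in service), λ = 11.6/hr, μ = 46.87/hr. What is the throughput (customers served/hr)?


ρ = 0.2475; P_K = (1−ρ)ρ^10/(1−ρ^11) = 0.0000006488
λ_eff = λ(1 − P_K) = 11.6·(1 − 0.0000006488) = 11.6·0.999999 = 11.6000 /hr

Final: 11.6000 /hr


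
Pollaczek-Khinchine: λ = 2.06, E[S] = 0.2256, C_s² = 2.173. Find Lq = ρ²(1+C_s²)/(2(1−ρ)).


ρ = λ·E[S] = 2.06·0.2256 = 0.4647
Lq = ρ²(1+C_s²)/(2(1−ρ)) = 0.2160·(1+2.173)/(2·0.5353)
= 0.2160·3.1730/1.0705 = 0.64015

Final: 0.64015


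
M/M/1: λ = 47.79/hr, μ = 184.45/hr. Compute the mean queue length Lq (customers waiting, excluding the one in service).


ρ = 47.79/184.45 = 0.2591
Lq = ρ²/(1−ρ) = 0.06713/0.7409 = 0.09061

Final: 0.09061


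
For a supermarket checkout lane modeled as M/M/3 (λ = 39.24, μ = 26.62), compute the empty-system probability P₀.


a = λ/μ = 39.24/26.62 = 1.4741; ρ = a/c = 0.4914
Σ_{k=0}^{2} a^k/k! (terms k=0..2) = 1.00000 + 1.47408 + 1.08646 = 3.56054
Tail: a^3/(3!(1−ρ)) = 3.20304/(6·0.5086) = 1.04954
P₀ = 1/(3.56054 + 1.04954) = 1/4.61008 = 0.216916

Final: 0.216916


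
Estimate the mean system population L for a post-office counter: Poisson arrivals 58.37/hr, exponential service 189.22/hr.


ρ = λ/μ = 58.37/189.22 = 0.3085
L = ρ/(1−ρ) = 0.3085/(1 − 0.3085) = 0.3085/0.6915 = 0.4461

Final: 0.4461


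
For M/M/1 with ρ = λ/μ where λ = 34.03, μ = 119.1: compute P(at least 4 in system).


ρ = 34.03/119.1 = 0.2857
P(N ≥ n) = ρ^n = 0.2857^4 = 0.006665

Final: 0.006665


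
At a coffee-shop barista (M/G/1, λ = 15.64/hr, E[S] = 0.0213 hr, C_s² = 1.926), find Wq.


ρ = λ·E[S] = 15.64·0.0213 = 0.3331
E[S²] = E[S]²(1+C_s²) = 0.0213²·(1+1.926) = 0.001327
Wq = λ·E[S²]/(2(1−ρ)) = 15.64·0.001327/(2·0.6669) = 0.01557 hr

Final: 0.01557 hr


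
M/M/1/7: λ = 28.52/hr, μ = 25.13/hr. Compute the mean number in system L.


ρ = 28.52/25.13 = 1.1349
L = ρ[1 − (K+1)ρ^K + Kρ^(K+1)] / [(1−ρ)(1−ρ^(K+1))]
Numerator: 1.1349·(1 − 8·2.424930 + 7·2.752050) = 0.981581
Denominator: (-0.1349)·(-1.752050) = 0.236349
L = 0.981581/0.236349 = 4.1531

Final: 4.1531


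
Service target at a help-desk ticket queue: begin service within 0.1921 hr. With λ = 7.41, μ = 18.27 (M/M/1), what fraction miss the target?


ρ = 7.41/18.27 = 0.4056
P(Wq > t) = ρ·e^{−(μ−λ)t} = 0.4056·e^{−2.0862}
= 0.4056·0.124157 = 0.050356

Final: 0.050356


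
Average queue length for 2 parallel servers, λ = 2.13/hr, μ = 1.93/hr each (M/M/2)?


a = λ/μ = 1.1036; ρ = a/2 = 0.5518
P₀ = 0.288815
Lq = P₀·a^c·ρ / (c!·(1−ρ)²) = 0.288815·1.21799·0.5518/(2·0.20087)
= 0.48318

Final: 0.48318


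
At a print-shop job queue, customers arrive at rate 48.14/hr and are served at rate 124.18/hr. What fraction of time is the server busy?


ρ = λ/μ = 48.14/124.18 = 0.3877

Final: 0.3877


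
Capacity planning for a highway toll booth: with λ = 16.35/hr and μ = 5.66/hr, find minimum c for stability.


Stability requires cμ > λ ⇔ c > λ/μ.
λ/μ = 16.35/5.66 = 2.8887
Minimum integer c = ⌊2.8887⌋ + 1 = 3
Check: 3·5.66 = 16.98 > 16.35, while 2·5.66 = 11.32 ≤ 16.35

Final: 3 servers


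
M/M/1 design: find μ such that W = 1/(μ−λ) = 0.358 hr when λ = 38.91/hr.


W = 1/(μ−λ) ⇒ μ − λ = 1/W = 1/0.358 = 2.7933
μ = λ + 1/W = 38.91 + 2.7933 = 41.7033 per hr

Final: 41.7033 /hr


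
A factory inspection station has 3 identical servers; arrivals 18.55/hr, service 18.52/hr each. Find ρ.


ρ = λ/(cμ) = 18.55/(3·18.52) = 18.55/55.56 = 0.3339

Final: 0.3339


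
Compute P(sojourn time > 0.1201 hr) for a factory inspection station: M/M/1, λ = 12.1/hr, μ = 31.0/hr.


W ~ Exponential(μ−λ) for M/M/1.
μ − λ = 31.0 − 12.1 = 18.9000
P(W > t) = e^{−(μ−λ)t} = e^{−2.2699} = 0.103324

Final: 0.103324


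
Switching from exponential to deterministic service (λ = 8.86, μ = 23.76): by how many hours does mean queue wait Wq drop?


ρ = 8.86/23.76 = 0.3729
Wq(M/M/1) = ρ/(μ−λ) = 0.3729/14.90 = 0.02503 hr
Wq(M/D/1) = ρ/(2(μ−λ)) = 0.01251 hr
Savings = 0.02503 − 0.01251 = 0.01251 hr

Final: 0.01251 hr


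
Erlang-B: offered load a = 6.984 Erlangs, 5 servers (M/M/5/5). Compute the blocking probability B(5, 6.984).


B(c,a) = (a^c/c!) / Σ_{k=0}^{c} a^k/k!
a^5/5! = 138.464967
Σ terms (k=0..5): 1.00000 + 6.98400 + 24.38813 + 56.77556 + 99.13013 + 138.46497 = 326.742789
B = 138.464967/326.742789 = 0.423774

Final: 0.423774


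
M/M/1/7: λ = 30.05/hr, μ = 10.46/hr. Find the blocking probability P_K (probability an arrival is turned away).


ρ = λ/μ = 30.05/10.46 = 2.8728
P_K = (1−ρ)ρ^K/(1−ρ^(K+1)) = (-1.8728·1615.063278)/(1 − 4639.832840)
= -3024.769562/-4638.832840 = 0.652054

Final: 0.652054


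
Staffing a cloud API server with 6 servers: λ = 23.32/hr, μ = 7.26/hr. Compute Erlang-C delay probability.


a = λ/μ = 3.2121; ρ = a/6 = 0.5354
P₀ = 0.039273 (from M/M/c formula)
C(c,a) = [a^c/(c!(1−ρ))]·P₀ = [1098.37731/(720·0.4646)]·0.039273
= 3.28319·0.039273 = 0.128940

Final: 0.128940


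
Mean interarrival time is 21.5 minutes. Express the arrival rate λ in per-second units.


λ = 1/(interarrival time) in consistent units.
1 second = 0.0166667 min, so λ = 0.0166667/21.5 = 0.0007752 per second

Final: 0.0007752 /sec


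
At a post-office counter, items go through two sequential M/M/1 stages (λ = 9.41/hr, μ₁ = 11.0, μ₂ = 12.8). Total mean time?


Each node sees arrival rate λ = 9.41/hr (tandem ⇒ throughput preserved).
W₁ = 1/(μ₁−λ) = 1/(11.0−9.41) = 0.62893 hr
W₂ = 1/(μ₂−λ) = 1/(12.8−9.41) = 0.29499 hr
W_total = W₁ + W₂ = 0.62893 + 0.29499 = 0.92392 hr

Final: 0.92392 hr


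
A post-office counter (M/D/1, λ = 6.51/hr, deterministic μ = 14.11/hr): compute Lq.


ρ = 6.51/14.11 = 0.4614
M/D/1: Lq = ρ²/(2(1−ρ)) = 0.2129/(2·0.5386) = 0.19760

Final: 0.19760


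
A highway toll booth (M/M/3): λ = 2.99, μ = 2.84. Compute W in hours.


a = 1.0528; ρ = 0.3509; P₀ = 0.344035
Lq = P₀·a^c·ρ/(c!(1−ρ)²) = 0.05574
Wq = Lq/λ = 0.05574/2.99 = 0.01864 hr
W = Wq + 1/μ = 0.01864 + 0.35211 = 0.37075 hr

Final: 0.37075 hr


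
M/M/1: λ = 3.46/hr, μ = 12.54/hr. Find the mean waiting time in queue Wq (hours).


ρ = 3.46/12.54 = 0.2759
Wq = ρ/(μ−λ) = 0.2759/(12.54 − 3.46) = 0.2759/9.08 = 0.03039 hr

Final: 0.03039 hr


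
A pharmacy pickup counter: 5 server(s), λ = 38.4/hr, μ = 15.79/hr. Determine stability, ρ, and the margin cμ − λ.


Total capacity cμ = 5·15.79 = 78.95/hr
ρ = λ/(cμ) = 38.4/78.95 = 0.4864
Stable ⇔ ρ < 1: YES
Spare capacity = cμ − λ = 78.95 − 38.4 = 40.55/hr

Final: ρ = 0.4864; stable; margin = 40.55/hr


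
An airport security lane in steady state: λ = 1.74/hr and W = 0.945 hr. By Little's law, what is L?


L = λW = 1.74·0.945 = 1.6443

Final: 1.6443


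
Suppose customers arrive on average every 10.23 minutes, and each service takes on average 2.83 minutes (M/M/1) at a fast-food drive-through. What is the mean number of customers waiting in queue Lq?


λ = 60/10.23 = 5.8651 /hr
μ = 60/2.83 = 21.2014 /hr
ρ = λ/μ = 5.8651/21.2014 = 0.2766
Lq = ρ²/(1−ρ) = 0.07653/0.7234 = 0.1058

Final: 0.1058


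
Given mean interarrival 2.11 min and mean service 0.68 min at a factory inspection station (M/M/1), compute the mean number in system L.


λ = 60/2.11 = 28.4360 /hr
μ = 60/0.68 = 88.2353 /hr
ρ = λ/μ = 28.4360/88.2353 = 0.3223
L = ρ/(1−ρ) = 0.3223/0.6777 = 0.4755

Final: 0.4755


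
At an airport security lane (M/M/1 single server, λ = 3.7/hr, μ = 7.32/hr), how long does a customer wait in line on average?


ρ = 3.7/7.32 = 0.5055
Wq = ρ/(μ−λ) = 0.5055/(7.32 − 3.7) = 0.5055/3.62 = 0.1396 hr

Final: 0.1396 hr


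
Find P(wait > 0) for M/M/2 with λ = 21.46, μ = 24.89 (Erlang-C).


a = λ/μ = 0.8622; ρ = a/2 = 0.4311
P₀ = 0.397529 (from M/M/c formula)
C(c,a) = [a^c/(c!(1−ρ))]·P₀ = [0.74338/(2·0.5689)]·0.397529
= 0.65334·0.397529 = 0.259723

Final: 0.259723


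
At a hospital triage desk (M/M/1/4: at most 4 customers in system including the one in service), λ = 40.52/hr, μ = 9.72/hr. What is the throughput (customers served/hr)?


ρ = 4.1687; P_K = (1−ρ)ρ^4/(1−ρ^5) = 0.760723
λ_eff = λ(1 − P_K) = 40.52·(1 − 0.760723) = 40.52·0.239277 = 9.6955 /hr

Final: 9.6955 /hr


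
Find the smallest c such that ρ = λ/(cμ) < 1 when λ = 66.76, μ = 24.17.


Stability requires cμ > λ ⇔ c > λ/μ.
λ/μ = 66.76/24.17 = 2.7621
Minimum integer c = ⌊2.7621⌋ + 1 = 3
Check: 3·24.17 = 72.51 > 66.76, while 2·24.17 = 48.34 ≤ 66.76

Final: 3 servers


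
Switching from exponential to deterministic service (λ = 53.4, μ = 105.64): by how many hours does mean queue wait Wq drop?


ρ = 53.4/105.64 = 0.5055
Wq(M/M/1) = ρ/(μ−λ) = 0.5055/52.24 = 0.009676 hr
Wq(M/D/1) = ρ/(2(μ−λ)) = 0.004838 hr
Savings = 0.009676 − 0.004838 = 0.004838 hr

Final: 0.004838 hr


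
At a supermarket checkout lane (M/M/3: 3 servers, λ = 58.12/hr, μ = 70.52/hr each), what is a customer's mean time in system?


a = 0.8242; ρ = 0.2747; P₀ = 0.436219
Lq = P₀·a^c·ρ/(c!(1−ρ)²) = 0.02126
Wq = Lq/λ = 0.02126/58.12 = 0.0003657 hr
W = Wq + 1/μ = 0.0003657 + 0.01418 = 0.01455 hr

Final: 0.01455 hr


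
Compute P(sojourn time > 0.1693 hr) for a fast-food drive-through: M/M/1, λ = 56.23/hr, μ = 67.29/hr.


W ~ Exponential(μ−λ) for M/M/1.
μ − λ = 67.29 − 56.23 = 11.0600
P(W > t) = e^{−(μ−λ)t} = e^{−1.8725} = 0.153745

Final: 0.153745


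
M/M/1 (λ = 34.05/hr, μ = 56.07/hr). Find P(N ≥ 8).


ρ = 34.05/56.07 = 0.6073
P(N ≥ n) = ρ^n = 0.6073^8 = 0.018497

Final: 0.018497


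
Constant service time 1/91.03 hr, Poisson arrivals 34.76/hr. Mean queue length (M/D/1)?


ρ = 34.76/91.03 = 0.3819
M/D/1: Lq = ρ²/(2(1−ρ)) = 0.1458/(2·0.6181) = 0.11794

Final: 0.11794


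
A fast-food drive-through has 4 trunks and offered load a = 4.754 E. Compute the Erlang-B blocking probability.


B(c,a) = (a^c/c!) / Σ_{k=0}^{c} a^k/k!
a^4/4! = 21.282638
Σ terms (k=0..4): 1.00000 + 4.75400 + 11.30026 + 17.90714 + 21.28264 = 56.244039
B = 21.282638/56.244039 = 0.378398

Final: 0.378398


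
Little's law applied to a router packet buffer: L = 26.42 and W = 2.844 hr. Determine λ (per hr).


λ = L/W = 26.42/2.844 = 9.2897 /hr

Final: 9.2897 /hr


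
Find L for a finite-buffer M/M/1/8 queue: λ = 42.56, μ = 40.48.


ρ = 42.56/40.48 = 1.0514
L = ρ[1 − (K+1)ρ^K + Kρ^(K+1)] / [(1−ρ)(1−ρ^(K+1))]
Numerator: 1.0514·(1 − 9·1.493100 + 8·1.569821) = 0.126865
Denominator: (-0.05138)·(-0.569821) = 0.029279
L = 0.126865/0.029279 = 4.3329

Final: 4.3329


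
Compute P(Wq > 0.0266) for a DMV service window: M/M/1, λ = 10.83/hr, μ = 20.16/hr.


ρ = 10.83/20.16 = 0.5372
P(Wq > t) = ρ·e^{−(μ−λ)t} = 0.5372·e^{−0.2482}
= 0.5372·0.780221 = 0.419137

Final: 0.419137


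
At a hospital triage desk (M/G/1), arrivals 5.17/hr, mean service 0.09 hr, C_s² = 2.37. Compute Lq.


ρ = λ·E[S] = 5.17·0.09 = 0.4653
Lq = ρ²(1+C_s²)/(2(1−ρ)) = 0.2165·(1+2.37)/(2·0.5347)
= 0.2165·3.3700/1.0694 = 0.68227

Final: 0.68227


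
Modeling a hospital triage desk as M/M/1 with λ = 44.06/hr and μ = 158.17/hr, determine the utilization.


ρ = λ/μ = 44.06/158.17 = 0.2786

Final: 0.2786


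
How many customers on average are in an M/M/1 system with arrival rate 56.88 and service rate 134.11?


ρ = λ/μ = 56.88/134.11 = 0.4241
L = ρ/(1−ρ) = 0.4241/(1 − 0.4241) = 0.4241/0.5759 = 0.7365

Final: 0.7365


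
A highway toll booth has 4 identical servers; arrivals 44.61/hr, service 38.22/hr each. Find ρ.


ρ = λ/(cμ) = 44.61/(4·38.22) = 44.61/152.88 = 0.2918

Final: 0.2918


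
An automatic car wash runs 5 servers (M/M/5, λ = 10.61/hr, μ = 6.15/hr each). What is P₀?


a = λ/μ = 10.61/6.15 = 1.7252; ρ = a/c = 0.3450
Σ_{k=0}^{4} a^k/k! (terms k=0..4) = 1.00000 + 1.72520 + 1.48816 + 0.85579 + 0.36910 = 5.43827
Tail: a^5/(5!(1−ρ)) = 15.28274/(120·0.6550) = 0.19445
P₀ = 1/(5.43827 + 0.19445) = 1/5.63271 = 0.177534

Final: 0.177534


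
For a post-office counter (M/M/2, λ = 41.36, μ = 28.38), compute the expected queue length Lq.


a = λ/μ = 1.4574; ρ = a/2 = 0.7287
P₀ = 0.156951
Lq = P₀·a^c·ρ / (c!·(1−ρ)²) = 0.156951·2.12391·0.7287/(2·0.07361)
= 1.64987

Final: 1.64987


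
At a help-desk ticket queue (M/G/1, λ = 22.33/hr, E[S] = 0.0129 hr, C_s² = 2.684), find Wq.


ρ = λ·E[S] = 22.33·0.0129 = 0.2881
E[S²] = E[S]²(1+C_s²) = 0.0129²·(1+2.684) = 0.0006131
Wq = λ·E[S²]/(2(1−ρ)) = 22.33·0.0006131/(2·0.7119) = 0.009614 hr

Final: 0.009614 hr


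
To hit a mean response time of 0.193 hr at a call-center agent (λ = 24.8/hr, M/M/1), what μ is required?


W = 1/(μ−λ) ⇒ μ − λ = 1/W = 1/0.193 = 5.1813
μ = λ + 1/W = 24.8 + 5.1813 = 29.9813 per hr

Final: 29.9813 /hr


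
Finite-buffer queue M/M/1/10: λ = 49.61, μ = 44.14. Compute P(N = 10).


ρ = λ/μ = 49.61/44.14 = 1.1239
P_K = (1−ρ)ρ^K/(1−ρ^(K+1)) = (-0.1239·3.216392)/(1 − 3.614980)
= -0.398588/-2.614980 = 0.152425

Final: 0.152425


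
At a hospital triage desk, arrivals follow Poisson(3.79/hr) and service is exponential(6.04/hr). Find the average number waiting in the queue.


ρ = 3.79/6.04 = 0.6275
Lq = ρ²/(1−ρ) = 0.3937/0.3725 = 1.0570

Final: 1.0570


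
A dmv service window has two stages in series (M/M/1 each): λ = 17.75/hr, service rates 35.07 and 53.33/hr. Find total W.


Each node sees arrival rate λ = 17.75/hr (tandem ⇒ throughput preserved).
W₁ = 1/(μ₁−λ) = 1/(35.07−17.75) = 0.05774 hr
W₂ = 1/(μ₂−λ) = 1/(53.33−17.75) = 0.02811 hr
W_total = W₁ + W₂ = 0.05774 + 0.02811 = 0.08584 hr

Final: 0.08584 hr


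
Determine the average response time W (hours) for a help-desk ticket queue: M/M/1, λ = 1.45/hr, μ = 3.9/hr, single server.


W = 1/(μ−λ) = 1/(3.9 − 1.45) = 1/2.45 = 0.4082 hr

Final: 0.4082 hr


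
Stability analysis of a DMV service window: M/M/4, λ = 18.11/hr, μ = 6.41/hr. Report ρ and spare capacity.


Total capacity cμ = 4·6.41 = 25.64/hr
ρ = λ/(cμ) = 18.11/25.64 = 0.7063
Stable ⇔ ρ < 1: YES
Spare capacity = cμ − λ = 25.64 − 18.11 = 7.53/hr

Final: ρ = 0.7063; stable; margin = 7.53/hr


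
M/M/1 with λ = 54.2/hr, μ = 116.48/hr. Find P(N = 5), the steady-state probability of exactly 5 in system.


ρ = 54.2/116.48 = 0.4653
P_n = (1−ρ)·ρ^n = (1 − 0.4653)·0.4653^5 = 0.5347·0.021814 = 0.011664

Final: 0.011664


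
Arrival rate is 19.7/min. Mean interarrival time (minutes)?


Mean interarrival time = 1/λ = 1/19.7 minute = 0.05076 minute
In minutes: 0.05076 × 1 = 0.05076 min

Final: 0.05076 min


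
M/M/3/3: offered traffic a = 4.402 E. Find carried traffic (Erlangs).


B(3,4.402) = 0.485087 (Erlang-B)
Carried load = a(1 − B) = 4.402·(1 − 0.485087) = 4.402·0.514913 = 2.2666 E

Final: 2.2666 Erlangs


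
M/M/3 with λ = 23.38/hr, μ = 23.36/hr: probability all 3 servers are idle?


a = λ/μ = 23.38/23.36 = 1.0009; ρ = a/c = 0.3336
Σ_{k=0}^{2} a^k/k! (terms k=0..2) = 1.00000 + 1.00086 + 0.50086 = 2.50171
Tail: a^3/(3!(1−ρ)) = 1.00257/(6·0.6664) = 0.25075
P₀ = 1/(2.50171 + 0.25075) = 1/2.75246 = 0.363311

Final: 0.363311


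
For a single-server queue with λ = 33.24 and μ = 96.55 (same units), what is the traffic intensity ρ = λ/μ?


ρ = λ/μ = 33.24/96.55 = 0.3443

Final: 0.3443


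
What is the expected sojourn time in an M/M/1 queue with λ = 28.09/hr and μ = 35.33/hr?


W = 1/(μ−λ) = 1/(35.33 − 28.09) = 1/7.24 = 0.1381 hr

Final: 0.1381 hr


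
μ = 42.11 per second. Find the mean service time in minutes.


Mean service time = 1/μ = 1/42.11 second = 0.02375 second
In minutes: 0.02375 × 0.0166667 = 0.0003958 min

Final: 0.0003958 min


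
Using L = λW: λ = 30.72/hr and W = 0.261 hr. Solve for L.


L = λW = 30.72·0.261 = 8.0179

Final: 8.0179


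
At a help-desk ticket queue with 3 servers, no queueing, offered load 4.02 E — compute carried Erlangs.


B(3,4.02) = 0.452508 (Erlang-B)
Carried load = a(1 − B) = 4.02·(1 − 0.452508) = 4.02·0.547492 = 2.2009 E

Final: 2.2009 Erlangs


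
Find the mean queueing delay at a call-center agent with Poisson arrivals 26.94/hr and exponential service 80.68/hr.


ρ = 26.94/80.68 = 0.3339
Wq = ρ/(μ−λ) = 0.3339/(80.68 − 26.94) = 0.3339/53.74 = 0.006213 hr

Final: 0.006213 hr


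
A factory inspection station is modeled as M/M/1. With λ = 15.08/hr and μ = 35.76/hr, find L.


ρ = λ/μ = 15.08/35.76 = 0.4217
L = ρ/(1−ρ) = 0.4217/(1 − 0.4217) = 0.4217/0.5783 = 0.7292

Final: 0.7292


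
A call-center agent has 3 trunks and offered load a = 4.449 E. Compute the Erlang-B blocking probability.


B(c,a) = (a^c/c!) / Σ_{k=0}^{c} a^k/k!
a^3/3! = 14.676955
Σ terms (k=0..3): 1.00000 + 4.44900 + 9.89680 + 14.67696 = 30.022756
B = 14.676955/30.022756 = 0.488861

Final: 0.488861


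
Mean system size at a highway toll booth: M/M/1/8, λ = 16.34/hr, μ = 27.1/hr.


ρ = 16.34/27.1 = 0.6030
L = ρ[1 − (K+1)ρ^K + Kρ^(K+1)] / [(1−ρ)(1−ρ^(K+1))]
Numerator: 0.6030·(1 − 9·0.017469 + 8·0.010533) = 0.558963
Denominator: (0.3970)·(0.989467) = 0.392866
L = 0.558963/0.392866 = 1.4228

Final: 1.4228


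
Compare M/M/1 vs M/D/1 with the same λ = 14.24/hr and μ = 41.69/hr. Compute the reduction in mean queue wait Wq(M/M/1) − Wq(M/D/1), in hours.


ρ = 14.24/41.69 = 0.3416
Wq(M/M/1) = ρ/(μ−λ) = 0.3416/27.45 = 0.01244 hr
Wq(M/D/1) = ρ/(2(μ−λ)) = 0.006222 hr
Savings = 0.01244 − 0.006222 = 0.006222 hr

Final: 0.006222 hr


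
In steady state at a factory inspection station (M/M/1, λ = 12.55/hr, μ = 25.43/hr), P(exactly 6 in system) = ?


ρ = 12.55/25.43 = 0.4935
P_n = (1−ρ)·ρ^n = (1 − 0.4935)·0.4935^6 = 0.5065·0.014447 = 0.007317

Final: 0.007317


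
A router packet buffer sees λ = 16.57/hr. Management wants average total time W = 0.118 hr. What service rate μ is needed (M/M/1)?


W = 1/(μ−λ) ⇒ μ − λ = 1/W = 1/0.118 = 8.4746
μ = λ + 1/W = 16.57 + 8.4746 = 25.0446 per hr

Final: 25.0446 /hr


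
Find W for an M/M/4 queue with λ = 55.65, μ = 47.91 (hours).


a = 1.1616; ρ = 0.2904; P₀ = 0.312087
Lq = P₀·a^c·ρ/(c!(1−ρ)²) = 0.01365
Wq = Lq/λ = 0.01365/55.65 = 0.0002453 hr
W = Wq + 1/μ = 0.0002453 + 0.02087 = 0.02112 hr

Final: 0.02112 hr


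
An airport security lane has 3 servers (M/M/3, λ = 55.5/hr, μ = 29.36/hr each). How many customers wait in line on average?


a = λ/μ = 1.8903; ρ = a/3 = 0.6301
P₀ = 0.129524
Lq = P₀·a^c·ρ / (c!·(1−ρ)²) = 0.129524·6.75477·0.6301/(6·0.13682)
= 0.67155

Final: 0.67155


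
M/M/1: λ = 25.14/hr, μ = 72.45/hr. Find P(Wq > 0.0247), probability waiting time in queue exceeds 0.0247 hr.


ρ = 25.14/72.45 = 0.3470
P(Wq > t) = ρ·e^{−(μ−λ)t} = 0.3470·e^{−1.1686}
= 0.3470·0.310815 = 0.107852

Final: 0.107852


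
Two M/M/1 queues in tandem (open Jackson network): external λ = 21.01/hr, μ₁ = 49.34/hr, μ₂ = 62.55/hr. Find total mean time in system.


Each node sees arrival rate λ = 21.01/hr (tandem ⇒ throughput preserved).
W₁ = 1/(μ₁−λ) = 1/(49.34−21.01) = 0.03530 hr
W₂ = 1/(μ₂−λ) = 1/(62.55−21.01) = 0.02407 hr
W_total = W₁ + W₂ = 0.03530 + 0.02407 = 0.05937 hr

Final: 0.05937 hr


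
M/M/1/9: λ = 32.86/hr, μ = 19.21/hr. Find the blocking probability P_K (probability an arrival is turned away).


ρ = λ/μ = 32.86/19.21 = 1.7106
P_K = (1−ρ)ρ^K/(1−ρ^(K+1)) = (-0.7106·125.389667)/(1 − 214.487478)
= -89.097811/-213.487478 = 0.417344

Final: 0.417344


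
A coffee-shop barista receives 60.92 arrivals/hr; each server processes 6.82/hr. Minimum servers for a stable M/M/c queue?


Stability requires cμ > λ ⇔ c > λ/μ.
λ/μ = 60.92/6.82 = 8.9326
Minimum integer c = ⌊8.9326⌋ + 1 = 9
Check: 9·6.82 = 61.38 > 60.92, while 8·6.82 = 54.56 ≤ 60.92

Final: 9 servers


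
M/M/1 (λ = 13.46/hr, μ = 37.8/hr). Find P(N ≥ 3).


ρ = 13.46/37.8 = 0.3561
P(N ≥ n) = ρ^n = 0.3561^3 = 0.045150

Final: 0.045150


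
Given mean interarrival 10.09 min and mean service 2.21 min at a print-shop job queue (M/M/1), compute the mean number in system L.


λ = 60/10.09 = 5.9465 /hr
μ = 60/2.21 = 27.1493 /hr
ρ = λ/μ = 5.9465/27.1493 = 0.2190
L = ρ/(1−ρ) = 0.2190/0.7810 = 0.2805

Final: 0.2805


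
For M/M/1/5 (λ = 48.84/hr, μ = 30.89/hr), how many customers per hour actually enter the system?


ρ = 1.5811; P_K = (1−ρ)ρ^5/(1−ρ^6) = 0.392661
λ_eff = λ(1 − P_K) = 48.84·(1 − 0.392661) = 48.84·0.607339 = 29.6624 /hr

Final: 29.6624 /hr


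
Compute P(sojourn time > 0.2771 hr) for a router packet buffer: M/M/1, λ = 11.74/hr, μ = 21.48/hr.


W ~ Exponential(μ−λ) for M/M/1.
μ − λ = 21.48 − 11.74 = 9.7400
P(W > t) = e^{−(μ−λ)t} = e^{−2.6990} = 0.067276

Final: 0.067276


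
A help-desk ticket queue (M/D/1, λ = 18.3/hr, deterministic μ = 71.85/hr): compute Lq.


ρ = 18.3/71.85 = 0.2547
M/D/1: Lq = ρ²/(2(1−ρ)) = 0.06487/(2·0.7453) = 0.04352

Final: 0.04352


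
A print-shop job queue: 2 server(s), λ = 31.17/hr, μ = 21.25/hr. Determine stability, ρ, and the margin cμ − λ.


Total capacity cμ = 2·21.25 = 42.50/hr
ρ = λ/(cμ) = 31.17/42.50 = 0.7334
Stable ⇔ ρ < 1: YES
Spare capacity = cμ − λ = 42.50 − 31.17 = 11.33/hr

Final: ρ = 0.7334; stable; margin = 11.33/hr


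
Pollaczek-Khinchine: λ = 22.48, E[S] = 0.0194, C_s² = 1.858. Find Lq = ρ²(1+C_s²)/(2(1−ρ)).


ρ = λ·E[S] = 22.48·0.0194 = 0.4361
Lq = ρ²(1+C_s²)/(2(1−ρ)) = 0.1902·(1+1.858)/(2·0.5639)
= 0.1902·2.8580/1.1278 = 0.48199

Final: 0.48199


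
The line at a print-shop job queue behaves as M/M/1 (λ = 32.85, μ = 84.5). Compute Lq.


ρ = 32.85/84.5 = 0.3888
Lq = ρ²/(1−ρ) = 0.1511/0.6112 = 0.2473

Final: 0.2473


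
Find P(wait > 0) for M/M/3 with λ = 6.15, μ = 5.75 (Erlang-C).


a = λ/μ = 1.0696; ρ = a/3 = 0.3565
P₀ = 0.338014 (from M/M/c formula)
C(c,a) = [a^c/(c!(1−ρ))]·P₀ = [1.22355/(6·0.6435)]·0.338014
= 0.31691·0.338014 = 0.107120

Final: 0.107120


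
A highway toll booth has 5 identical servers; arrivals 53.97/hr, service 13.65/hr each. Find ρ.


ρ = λ/(cμ) = 53.97/(5·13.65) = 53.97/68.25 = 0.7908

Final: 0.7908


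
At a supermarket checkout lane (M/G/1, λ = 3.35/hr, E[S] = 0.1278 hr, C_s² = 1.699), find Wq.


ρ = λ·E[S] = 3.35·0.1278 = 0.4281
E[S²] = E[S]²(1+C_s²) = 0.1278²·(1+1.699) = 0.044082
Wq = λ·E[S²]/(2(1−ρ)) = 3.35·0.044082/(2·0.5719) = 0.12912 hr

Final: 0.12912 hr


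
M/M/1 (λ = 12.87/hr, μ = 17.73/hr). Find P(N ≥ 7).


ρ = 12.87/17.73 = 0.7259
P(N ≥ n) = ρ^n = 0.7259^7 = 0.106191

Final: 0.106191


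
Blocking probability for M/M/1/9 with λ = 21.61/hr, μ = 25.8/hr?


ρ = λ/μ = 21.61/25.8 = 0.8376
P_K = (1−ρ)ρ^K/(1−ρ^(K+1)) = (0.1624·0.202916)/(1 − 0.169962)
= 0.032954/0.830038 = 0.039702

Final: 0.039702


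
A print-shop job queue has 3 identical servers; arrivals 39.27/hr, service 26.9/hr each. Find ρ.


ρ = λ/(cμ) = 39.27/(3·26.9) = 39.27/80.70 = 0.4866

Final: 0.4866


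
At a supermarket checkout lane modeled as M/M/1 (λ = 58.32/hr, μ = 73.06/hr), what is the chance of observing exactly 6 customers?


ρ = 58.32/73.06 = 0.7982
P_n = (1−ρ)·ρ^n = (1 − 0.7982)·0.7982^6 = 0.2018·0.258718 = 0.052197

Final: 0.052197


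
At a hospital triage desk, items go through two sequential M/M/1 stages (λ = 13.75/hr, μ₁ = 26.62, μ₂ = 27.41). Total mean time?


Each node sees arrival rate λ = 13.75/hr (tandem ⇒ throughput preserved).
W₁ = 1/(μ₁−λ) = 1/(26.62−13.75) = 0.07770 hr
W₂ = 1/(μ₂−λ) = 1/(27.41−13.75) = 0.07321 hr
W_total = W₁ + W₂ = 0.07770 + 0.07321 = 0.15091 hr

Final: 0.15091 hr


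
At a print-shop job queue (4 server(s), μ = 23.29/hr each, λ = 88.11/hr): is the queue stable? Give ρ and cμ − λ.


Total capacity cμ = 4·23.29 = 93.16/hr
ρ = λ/(cμ) = 88.11/93.16 = 0.9458
Stable ⇔ ρ < 1: YES
Spare capacity = cμ − λ = 93.16 − 88.11 = 5.05/hr

Final: ρ = 0.9458; stable; margin = 5.05/hr


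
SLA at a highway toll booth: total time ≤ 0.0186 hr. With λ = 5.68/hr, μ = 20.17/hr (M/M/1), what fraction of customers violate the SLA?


W ~ Exponential(μ−λ) for M/M/1.
μ − λ = 20.17 − 5.68 = 14.4900
P(W > t) = e^{−(μ−λ)t} = e^{−0.2695} = 0.763751

Final: 0.763751


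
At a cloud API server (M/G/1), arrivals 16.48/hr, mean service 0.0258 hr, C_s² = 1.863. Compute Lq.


ρ = λ·E[S] = 16.48·0.0258 = 0.4252
Lq = ρ²(1+C_s²)/(2(1−ρ)) = 0.1808·(1+1.863)/(2·0.5748)
= 0.1808·2.8630/1.1496 = 0.45021

Final: 0.45021


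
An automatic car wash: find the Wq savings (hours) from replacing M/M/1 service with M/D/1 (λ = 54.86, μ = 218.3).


ρ = 54.86/218.3 = 0.2513
Wq(M/M/1) = ρ/(μ−λ) = 0.2513/163.44 = 0.001538 hr
Wq(M/D/1) = ρ/(2(μ−λ)) = 0.0007688 hr
Savings = 0.001538 − 0.0007688 = 0.0007688 hr

Final: 0.0007688 hr


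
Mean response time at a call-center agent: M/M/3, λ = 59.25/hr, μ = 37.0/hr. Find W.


a = 1.6014; ρ = 0.5338; P₀ = 0.186864
Lq = P₀·a^c·ρ/(c!(1−ρ)²) = 0.31407
Wq = Lq/λ = 0.31407/59.25 = 0.005301 hr
W = Wq + 1/μ = 0.005301 + 0.02703 = 0.03233 hr

Final: 0.03233 hr


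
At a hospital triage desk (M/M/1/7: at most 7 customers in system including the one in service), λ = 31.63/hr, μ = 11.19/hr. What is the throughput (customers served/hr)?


ρ = 2.8266; P_K = (1−ρ)ρ^7/(1−ρ^8) = 0.646381
λ_eff = λ(1 − P_K) = 31.63·(1 − 0.646381) = 31.63·0.353619 = 11.1850 /hr

Final: 11.1850 /hr


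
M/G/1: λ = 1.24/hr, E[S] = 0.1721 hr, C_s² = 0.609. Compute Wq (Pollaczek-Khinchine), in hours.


ρ = λ·E[S] = 1.24·0.1721 = 0.2134
E[S²] = E[S]²(1+C_s²) = 0.1721²·(1+0.609) = 0.047656
Wq = λ·E[S²]/(2(1−ρ)) = 1.24·0.047656/(2·0.7866) = 0.03756 hr

Final: 0.03756 hr


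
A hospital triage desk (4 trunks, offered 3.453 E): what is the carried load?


B(4,3.453) = 0.255323 (Erlang-B)
Carried load = a(1 − B) = 3.453·(1 − 0.255323) = 3.453·0.744677 = 2.5714 E

Final: 2.5714 Erlangs


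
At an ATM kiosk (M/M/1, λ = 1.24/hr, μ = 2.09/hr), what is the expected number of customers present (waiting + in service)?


ρ = λ/μ = 1.24/2.09 = 0.5933
L = ρ/(1−ρ) = 0.5933/(1 − 0.5933) = 0.5933/0.4067 = 1.4588

Final: 1.4588


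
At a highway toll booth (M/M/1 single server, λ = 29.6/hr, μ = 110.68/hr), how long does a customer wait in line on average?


ρ = 29.6/110.68 = 0.2674
Wq = ρ/(μ−λ) = 0.2674/(110.68 − 29.6) = 0.2674/81.08 = 0.003298 hr

Final: 0.003298 hr


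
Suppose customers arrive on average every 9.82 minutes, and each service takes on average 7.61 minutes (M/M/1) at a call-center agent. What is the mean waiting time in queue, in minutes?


λ = 60/9.82 = 6.1100 /hr
μ = 60/7.61 = 7.8844 /hr
ρ = λ/μ = 6.1100/7.8844 = 0.7749
Wq = ρ/(μ−λ) = 0.7749/(7.8844−6.1100) = 0.43674 hr
In minutes: 0.43674·60 = 26.205 min

Final: 26.205 min


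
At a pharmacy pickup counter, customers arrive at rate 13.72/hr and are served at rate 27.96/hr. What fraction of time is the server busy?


ρ = λ/μ = 13.72/27.96 = 0.4907

Final: 0.4907


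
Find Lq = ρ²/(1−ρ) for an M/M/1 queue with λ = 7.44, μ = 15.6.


ρ = 7.44/15.6 = 0.4769
Lq = ρ²/(1−ρ) = 0.2275/0.5231 = 0.4348

Final: 0.4348


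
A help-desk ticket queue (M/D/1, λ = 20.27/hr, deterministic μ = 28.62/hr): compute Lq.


ρ = 20.27/28.62 = 0.7082
M/D/1: Lq = ρ²/(2(1−ρ)) = 0.5016/(2·0.2918) = 0.85965

Final: 0.85965


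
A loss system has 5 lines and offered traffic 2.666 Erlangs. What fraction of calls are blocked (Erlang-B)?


B(c,a) = (a^c/c!) / Σ_{k=0}^{c} a^k/k!
a^5/5! = 1.122327
Σ terms (k=0..5): 1.00000 + 2.66600 + 3.55378 + 3.15812 + 2.10489 + 1.12233 = 13.605119
B = 1.122327/13.605119 = 0.082493

Final: 0.082493


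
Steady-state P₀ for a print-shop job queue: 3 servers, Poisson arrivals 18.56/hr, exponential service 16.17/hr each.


a = λ/μ = 18.56/16.17 = 1.1478; ρ = a/c = 0.3826
Σ_{k=0}^{2} a^k/k! (terms k=0..2) = 1.00000 + 1.14780 + 0.65873 = 2.80653
Tail: a^3/(3!(1−ρ)) = 1.51218/(6·0.6174) = 0.40821
P₀ = 1/(2.80653 + 0.40821) = 1/3.21475 = 0.311067

Final: 0.311067


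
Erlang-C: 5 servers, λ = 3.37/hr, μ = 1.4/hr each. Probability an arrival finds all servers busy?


a = λ/μ = 2.4071; ρ = a/5 = 0.4814
P₀ = 0.088288 (from M/M/c formula)
C(c,a) = [a^c/(c!(1−ρ))]·P₀ = [80.81823/(120·0.5186)]·0.088288
= 1.29873·0.088288 = 0.114662

Final: 0.114662


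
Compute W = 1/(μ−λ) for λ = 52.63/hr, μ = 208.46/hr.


W = 1/(μ−λ) = 1/(208.46 − 52.63) = 1/155.83 = 0.006417 hr

Final: 0.006417 hr


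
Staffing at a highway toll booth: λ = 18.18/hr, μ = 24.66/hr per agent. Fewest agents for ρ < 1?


Stability requires cμ > λ ⇔ c > λ/μ.
λ/μ = 18.18/24.66 = 0.7372
Minimum integer c = ⌊0.7372⌋ + 1 = 1
Check: 1·24.66 = 24.66 > 18.18, while 0·24.66 = 0.00 ≤ 18.18

Final: 1 servers


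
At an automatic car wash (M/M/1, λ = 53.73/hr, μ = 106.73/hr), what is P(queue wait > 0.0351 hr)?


ρ = 53.73/106.73 = 0.5034
P(Wq > t) = ρ·e^{−(μ−λ)t} = 0.5034·e^{−1.8603}
= 0.5034·0.155626 = 0.078345

Final: 0.078345


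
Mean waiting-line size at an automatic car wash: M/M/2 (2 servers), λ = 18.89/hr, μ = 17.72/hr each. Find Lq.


a = λ/μ = 1.0660; ρ = a/2 = 0.5330
P₀ = 0.304620
Lq = P₀·a^c·ρ / (c!·(1−ρ)²) = 0.304620·1.13641·0.5330/(2·0.21808)
= 0.42305

Final: 0.42305


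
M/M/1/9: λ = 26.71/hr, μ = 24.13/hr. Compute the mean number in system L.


ρ = 26.71/24.13 = 1.1069
L = ρ[1 − (K+1)ρ^K + Kρ^(K+1)] / [(1−ρ)(1−ρ^(K+1))]
Numerator: 1.1069·(1 − 10·2.494877 + 9·2.761631) = 1.002773
Denominator: (-0.1069)·(-1.761631) = 0.188355
L = 1.002773/0.188355 = 5.3238

Final: 5.3238


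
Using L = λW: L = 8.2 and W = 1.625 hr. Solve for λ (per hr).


λ = L/W = 8.2/1.625 = 5.0462 /hr

Final: 5.0462 /hr


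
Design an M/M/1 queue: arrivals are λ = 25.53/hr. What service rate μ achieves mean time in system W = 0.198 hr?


W = 1/(μ−λ) ⇒ μ − λ = 1/W = 1/0.198 = 5.0505
μ = λ + 1/W = 25.53 + 5.0505 = 30.5805 per hr

Final: 30.5805 /hr


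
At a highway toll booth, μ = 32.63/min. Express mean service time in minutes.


Mean service time = 1/μ = 1/32.63 minute = 0.03065 minute
In minutes: 0.03065 × 1 = 0.03065 min

Final: 0.03065 min


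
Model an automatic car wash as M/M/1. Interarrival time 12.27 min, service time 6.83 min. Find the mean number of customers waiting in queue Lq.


λ = 60/12.27 = 4.8900 /hr
μ = 60/6.83 = 8.7848 /hr
ρ = λ/μ = 4.8900/8.7848 = 0.5566
Lq = ρ²/(1−ρ) = 0.3099/0.4434 = 0.6989

Final: 0.6989


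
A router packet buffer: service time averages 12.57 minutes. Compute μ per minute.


μ = 1/(service time) in consistent units.
1 minute = 1 min, so μ = 1/12.57 = 0.07955 per minute

Final: 0.07955 /min


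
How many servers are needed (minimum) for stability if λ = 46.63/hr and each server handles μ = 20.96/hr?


Stability requires cμ > λ ⇔ c > λ/μ.
λ/μ = 46.63/20.96 = 2.2247
Minimum integer c = ⌊2.2247⌋ + 1 = 3
Check: 3·20.96 = 62.88 > 46.63, while 2·20.96 = 41.92 ≤ 46.63

Final: 3 servers


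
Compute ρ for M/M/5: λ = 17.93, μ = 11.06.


ρ = λ/(cμ) = 17.93/(5·11.06) = 17.93/55.30 = 0.3242

Final: 0.3242


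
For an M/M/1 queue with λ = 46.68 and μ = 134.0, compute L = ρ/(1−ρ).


ρ = λ/μ = 46.68/134.0 = 0.3484
L = ρ/(1−ρ) = 0.3484/(1 − 0.3484) = 0.3484/0.6516 = 0.5346

Final: 0.5346


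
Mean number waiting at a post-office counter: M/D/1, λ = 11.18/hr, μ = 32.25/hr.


ρ = 11.18/32.25 = 0.3467
M/D/1: Lq = ρ²/(2(1−ρ)) = 0.1202/(2·0.6533) = 0.09197

Final: 0.09197


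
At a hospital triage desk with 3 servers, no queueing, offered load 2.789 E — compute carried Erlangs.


B(3,2.789) = 0.320146 (Erlang-B)
Carried load = a(1 − B) = 2.789·(1 − 0.320146) = 2.789·0.679854 = 1.8961 E

Final: 1.8961 Erlangs
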